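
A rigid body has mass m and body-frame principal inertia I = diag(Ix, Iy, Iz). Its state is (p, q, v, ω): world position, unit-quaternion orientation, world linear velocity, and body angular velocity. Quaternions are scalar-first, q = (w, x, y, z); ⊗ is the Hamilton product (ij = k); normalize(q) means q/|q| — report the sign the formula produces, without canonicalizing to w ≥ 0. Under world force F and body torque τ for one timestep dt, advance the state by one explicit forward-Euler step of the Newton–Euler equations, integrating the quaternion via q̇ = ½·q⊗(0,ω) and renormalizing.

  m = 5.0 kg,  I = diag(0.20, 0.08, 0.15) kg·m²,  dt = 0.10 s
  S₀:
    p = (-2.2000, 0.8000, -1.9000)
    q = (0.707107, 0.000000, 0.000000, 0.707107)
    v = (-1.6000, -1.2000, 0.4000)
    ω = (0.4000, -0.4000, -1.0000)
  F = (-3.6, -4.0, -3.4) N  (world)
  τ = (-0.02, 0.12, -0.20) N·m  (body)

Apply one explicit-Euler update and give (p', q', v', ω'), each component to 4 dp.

α = I⁻¹(τ − ω×Iω) = (-0.2400, 1.7500, -1.4613)
ω + α·dt = (0.3760, -0.2250, -1.1461)
q⊗(0,ω) = (0.7071070, 0.5656856, 0.0000000, -0.7071070)
updated quaternion q' = (0.7412, 0.0282, 0.0000, 0.6706)
linear accel F/m = (-0.7200, -0.8000, -0.6800)
new position p' = (-2.3600, 0.6800, -1.8600)
new velocity v' = (-1.6720, -1.2800, 0.3320)

p' = (-2.3600, 0.6800, -1.8600)
q' = (0.7412, 0.0282, 0.0000, 0.6706)
v' = (-1.6720, -1.2800, 0.3320)
ω' = (0.3760, -0.2250, -1.1461)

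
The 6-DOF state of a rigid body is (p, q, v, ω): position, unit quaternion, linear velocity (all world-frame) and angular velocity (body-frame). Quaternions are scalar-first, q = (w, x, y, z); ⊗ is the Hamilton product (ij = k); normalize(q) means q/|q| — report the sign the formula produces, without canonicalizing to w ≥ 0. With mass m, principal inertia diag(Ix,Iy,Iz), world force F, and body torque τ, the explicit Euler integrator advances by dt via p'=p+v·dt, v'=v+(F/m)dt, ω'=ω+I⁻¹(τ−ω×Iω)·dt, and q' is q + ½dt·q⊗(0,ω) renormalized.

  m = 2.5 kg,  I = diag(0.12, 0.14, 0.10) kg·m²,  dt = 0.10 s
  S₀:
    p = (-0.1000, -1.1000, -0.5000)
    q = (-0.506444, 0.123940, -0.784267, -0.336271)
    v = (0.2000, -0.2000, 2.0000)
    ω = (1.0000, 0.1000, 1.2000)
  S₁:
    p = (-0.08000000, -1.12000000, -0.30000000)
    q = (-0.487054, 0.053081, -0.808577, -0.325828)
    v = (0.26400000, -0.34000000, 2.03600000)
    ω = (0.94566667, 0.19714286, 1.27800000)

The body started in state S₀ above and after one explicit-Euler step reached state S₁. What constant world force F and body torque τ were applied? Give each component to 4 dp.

Δv = v₁−v₀ = (0.06400000, -0.14000000, 0.03600000)
F = m·Δv/dt = (1.6000, -3.5000, 0.9000)
Δω = ω₁−ω₀ = (-0.05433333, 0.09714286, 0.07800000)
applied torque τ = (-0.0700, 0.1600, 0.0800)

F = (1.6000, -3.5000, 0.9000)
τ = (-0.0700, 0.1600, 0.0800)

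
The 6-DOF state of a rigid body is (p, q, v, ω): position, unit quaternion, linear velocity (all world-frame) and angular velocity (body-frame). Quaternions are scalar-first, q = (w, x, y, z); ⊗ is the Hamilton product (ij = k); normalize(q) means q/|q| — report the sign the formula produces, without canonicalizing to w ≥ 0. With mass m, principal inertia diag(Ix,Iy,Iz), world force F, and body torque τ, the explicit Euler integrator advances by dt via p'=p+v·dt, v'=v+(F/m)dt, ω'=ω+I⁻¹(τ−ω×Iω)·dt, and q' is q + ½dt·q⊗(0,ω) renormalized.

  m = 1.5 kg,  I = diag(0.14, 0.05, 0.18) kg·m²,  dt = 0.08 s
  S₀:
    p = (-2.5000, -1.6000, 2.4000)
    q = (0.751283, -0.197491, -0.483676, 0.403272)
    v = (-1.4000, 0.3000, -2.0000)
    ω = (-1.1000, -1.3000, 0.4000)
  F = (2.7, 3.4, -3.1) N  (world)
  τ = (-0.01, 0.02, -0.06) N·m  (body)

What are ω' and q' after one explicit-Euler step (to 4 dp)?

gyro term ω×Iω = (-0.0676, 0.0176, -0.1287)
angular accel α = (0.4114, 0.0480, 0.3817)
ω + α·dt = (-1.0671, -1.2962, 0.4305)
2q̇ = q⊗(0,ω) = (-1.0073277, -0.4956281, -1.3412707, 0.0252079)
q' = normalize(q + ½dt·q⊗(0,ω)) = (0.7093, -0.2168, -0.5360, 0.4033)

ω' = (-1.0671, -1.2962, 0.4305)
q' = (0.7093, -0.2168, -0.5360, 0.4033)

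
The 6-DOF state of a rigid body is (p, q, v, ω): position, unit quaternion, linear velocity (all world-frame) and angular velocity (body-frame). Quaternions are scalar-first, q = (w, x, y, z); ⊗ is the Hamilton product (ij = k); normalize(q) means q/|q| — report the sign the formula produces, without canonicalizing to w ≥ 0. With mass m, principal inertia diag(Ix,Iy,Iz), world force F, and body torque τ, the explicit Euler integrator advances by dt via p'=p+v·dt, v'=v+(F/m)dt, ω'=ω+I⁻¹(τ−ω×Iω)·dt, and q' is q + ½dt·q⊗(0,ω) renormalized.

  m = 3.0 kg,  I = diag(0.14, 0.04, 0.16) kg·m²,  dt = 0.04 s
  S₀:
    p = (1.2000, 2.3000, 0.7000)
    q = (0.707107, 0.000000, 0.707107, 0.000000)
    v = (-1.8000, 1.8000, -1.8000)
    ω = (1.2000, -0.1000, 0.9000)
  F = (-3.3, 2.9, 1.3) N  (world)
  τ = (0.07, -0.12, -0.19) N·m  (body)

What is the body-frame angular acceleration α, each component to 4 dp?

gyro term ω×Iω = (-0.0108, -0.0216, 0.0120)
α = I⁻¹(τ − ω×Iω) = (0.5771, -2.4600, -1.2625)

α = (0.5771, -2.4600, -1.2625)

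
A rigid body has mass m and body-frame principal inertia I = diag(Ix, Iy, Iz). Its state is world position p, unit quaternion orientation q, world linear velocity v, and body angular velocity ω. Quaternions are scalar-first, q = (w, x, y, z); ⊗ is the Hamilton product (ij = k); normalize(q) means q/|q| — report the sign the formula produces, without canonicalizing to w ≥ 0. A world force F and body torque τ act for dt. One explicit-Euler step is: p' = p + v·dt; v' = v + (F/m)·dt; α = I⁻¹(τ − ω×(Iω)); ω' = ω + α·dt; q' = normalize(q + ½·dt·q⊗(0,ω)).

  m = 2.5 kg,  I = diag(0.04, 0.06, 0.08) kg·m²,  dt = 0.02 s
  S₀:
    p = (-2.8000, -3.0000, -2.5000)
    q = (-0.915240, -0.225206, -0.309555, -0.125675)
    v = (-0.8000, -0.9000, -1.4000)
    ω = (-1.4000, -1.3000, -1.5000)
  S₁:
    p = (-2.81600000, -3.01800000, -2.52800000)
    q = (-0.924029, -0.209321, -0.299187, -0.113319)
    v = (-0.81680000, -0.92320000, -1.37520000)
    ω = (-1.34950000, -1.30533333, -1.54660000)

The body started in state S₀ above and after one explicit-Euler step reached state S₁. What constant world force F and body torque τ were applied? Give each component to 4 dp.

Δv = v₁−v₀ = (-0.01680000, -0.02320000, 0.02480000)
applied force F = (-2.1000, -2.9000, 3.1000)
rate change Δω = (0.05050000, -0.00533333, -0.04660000)
ω₀×(Iω₀) = (0.0390, -0.0840, 0.0364)
applied torque τ = (0.1400, -0.1000, -0.1500)

F = (-2.1000, -2.9000, 3.1000)
τ = (0.1400, -0.1000, -0.1500)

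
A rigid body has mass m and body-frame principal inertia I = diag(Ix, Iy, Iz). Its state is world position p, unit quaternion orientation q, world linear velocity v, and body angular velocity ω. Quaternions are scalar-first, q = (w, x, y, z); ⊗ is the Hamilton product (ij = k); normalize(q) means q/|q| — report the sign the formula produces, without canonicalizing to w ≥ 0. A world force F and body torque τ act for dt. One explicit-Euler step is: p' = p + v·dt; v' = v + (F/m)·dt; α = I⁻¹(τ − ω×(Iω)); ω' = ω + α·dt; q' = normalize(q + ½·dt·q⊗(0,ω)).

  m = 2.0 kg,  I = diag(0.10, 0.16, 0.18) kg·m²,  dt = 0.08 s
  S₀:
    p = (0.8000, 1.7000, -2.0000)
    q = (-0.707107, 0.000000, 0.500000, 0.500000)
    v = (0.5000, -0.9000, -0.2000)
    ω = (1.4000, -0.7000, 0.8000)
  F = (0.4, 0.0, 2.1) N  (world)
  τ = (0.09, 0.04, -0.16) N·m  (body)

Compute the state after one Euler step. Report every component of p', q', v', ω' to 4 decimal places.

p' = (0.8400, 1.6280, -2.0160)
q' = (-0.7074, -0.0096, 0.5464, 0.4483)
v' = (0.5160, -0.9000, -0.1160)
ω' = (1.4810, -0.6352, 0.7550)

new position p' = (0.8400, 1.6280, -2.0160)
v + (F/m)dt = (0.5160, -0.9000, -0.1160)
gyro term ω×Iω = (-0.0112, -0.0896, -0.0588)
α = I⁻¹(τ − ω×Iω) = (1.0120, 0.8100, -0.5622)
ω' = ω + α·dt = (1.4810, -0.6352, 0.7550)
Hamilton product q⊗(0,ω) = (-0.0500000, -0.2399498, 1.1949749, -1.2656856)
q' = normalize(q + ½dt·q⊗(0,ω)) = (-0.7074, -0.0096, 0.5464, 0.4483)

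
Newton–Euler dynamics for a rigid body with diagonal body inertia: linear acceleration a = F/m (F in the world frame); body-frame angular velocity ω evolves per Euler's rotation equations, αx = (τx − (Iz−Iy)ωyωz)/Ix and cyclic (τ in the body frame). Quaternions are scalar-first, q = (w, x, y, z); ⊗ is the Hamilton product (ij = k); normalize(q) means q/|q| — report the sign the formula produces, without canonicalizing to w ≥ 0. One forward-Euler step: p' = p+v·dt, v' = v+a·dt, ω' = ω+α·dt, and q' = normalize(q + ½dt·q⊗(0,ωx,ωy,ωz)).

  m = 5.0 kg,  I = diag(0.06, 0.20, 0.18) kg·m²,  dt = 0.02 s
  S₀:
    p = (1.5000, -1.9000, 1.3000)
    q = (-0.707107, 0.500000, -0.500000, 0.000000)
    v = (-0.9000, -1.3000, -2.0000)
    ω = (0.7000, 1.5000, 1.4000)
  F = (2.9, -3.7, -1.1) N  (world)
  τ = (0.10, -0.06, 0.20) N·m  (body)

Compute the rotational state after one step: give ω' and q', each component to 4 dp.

(τ − ω×Iω)/I = (2.3667, 0.2880, 0.2944)
ω' = ω + α·dt = (0.7473, 1.5058, 1.4059)
Hamilton product q⊗(0,ω) = (0.4000000, -1.1949749, -1.7606605, 0.1100502)
q + ½dt·q⊗(0,ω), renormalized = (-0.7029, 0.4879, -0.5175, 0.0011)

ω' = (0.7473, 1.5058, 1.4059)
q' = (-0.7029, 0.4879, -0.5175, 0.0011)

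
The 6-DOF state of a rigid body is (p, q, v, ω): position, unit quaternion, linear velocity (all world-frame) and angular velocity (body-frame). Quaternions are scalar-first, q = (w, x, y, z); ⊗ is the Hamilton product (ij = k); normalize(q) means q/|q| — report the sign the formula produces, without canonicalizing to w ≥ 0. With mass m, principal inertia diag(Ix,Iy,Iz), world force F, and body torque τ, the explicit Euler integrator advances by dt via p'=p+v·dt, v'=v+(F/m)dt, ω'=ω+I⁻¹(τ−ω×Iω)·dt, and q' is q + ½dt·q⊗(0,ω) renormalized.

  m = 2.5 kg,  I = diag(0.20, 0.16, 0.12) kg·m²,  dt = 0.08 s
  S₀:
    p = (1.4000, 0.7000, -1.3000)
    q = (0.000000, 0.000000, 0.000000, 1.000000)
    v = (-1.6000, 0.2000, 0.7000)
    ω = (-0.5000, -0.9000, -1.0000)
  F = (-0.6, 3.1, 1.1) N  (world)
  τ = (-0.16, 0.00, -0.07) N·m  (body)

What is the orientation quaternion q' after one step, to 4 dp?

Hamilton product q⊗(0,ω) = (1.0000000, 0.9000000, -0.5000000, 0.0000000)
q' = normalize(q + ½dt·q⊗(0,ω)) = (0.0399, 0.0359, -0.0200, 0.9984)

q' = (0.0399, 0.0359, -0.0200, 0.9984)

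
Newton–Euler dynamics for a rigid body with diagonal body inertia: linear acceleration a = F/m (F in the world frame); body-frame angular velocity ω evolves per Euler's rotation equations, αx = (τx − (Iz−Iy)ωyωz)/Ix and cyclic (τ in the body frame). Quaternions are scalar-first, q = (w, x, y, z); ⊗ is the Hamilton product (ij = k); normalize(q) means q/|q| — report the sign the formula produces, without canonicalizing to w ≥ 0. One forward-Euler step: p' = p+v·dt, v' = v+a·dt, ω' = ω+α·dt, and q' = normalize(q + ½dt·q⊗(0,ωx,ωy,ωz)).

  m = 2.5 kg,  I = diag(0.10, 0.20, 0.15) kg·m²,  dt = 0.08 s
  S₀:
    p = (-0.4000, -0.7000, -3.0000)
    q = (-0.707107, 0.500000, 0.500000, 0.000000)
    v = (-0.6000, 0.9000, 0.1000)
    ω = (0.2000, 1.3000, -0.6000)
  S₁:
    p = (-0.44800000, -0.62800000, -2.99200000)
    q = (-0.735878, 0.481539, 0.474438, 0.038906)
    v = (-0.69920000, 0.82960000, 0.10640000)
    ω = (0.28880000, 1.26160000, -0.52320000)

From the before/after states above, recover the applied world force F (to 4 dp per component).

F = (-3.1000, -2.2000, 0.2000)

v₁ − v₀ = (-0.09920000, -0.07040000, 0.00640000)
applied force F = (-3.1000, -2.2000, 0.2000)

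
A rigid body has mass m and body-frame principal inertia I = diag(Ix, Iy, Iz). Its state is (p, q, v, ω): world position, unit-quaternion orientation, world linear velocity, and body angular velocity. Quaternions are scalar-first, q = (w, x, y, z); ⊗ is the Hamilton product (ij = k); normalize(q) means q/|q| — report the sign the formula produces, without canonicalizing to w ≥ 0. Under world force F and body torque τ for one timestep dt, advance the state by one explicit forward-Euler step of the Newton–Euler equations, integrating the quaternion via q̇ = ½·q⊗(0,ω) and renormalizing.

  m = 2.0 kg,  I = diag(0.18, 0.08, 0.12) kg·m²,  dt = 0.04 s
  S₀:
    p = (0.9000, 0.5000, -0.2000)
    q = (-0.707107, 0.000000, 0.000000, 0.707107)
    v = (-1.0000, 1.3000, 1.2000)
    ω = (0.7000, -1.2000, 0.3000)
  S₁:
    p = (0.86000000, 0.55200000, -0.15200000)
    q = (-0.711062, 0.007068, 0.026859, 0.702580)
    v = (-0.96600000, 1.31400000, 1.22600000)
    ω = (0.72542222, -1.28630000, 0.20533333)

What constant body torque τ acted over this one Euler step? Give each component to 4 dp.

τ = (0.1000, -0.1600, -0.2000)

Δω = ω₁−ω₀ = (0.02542222, -0.08630000, -0.09466667)
precession coupling = (-0.0144, 0.0126, 0.0840)
τ = I·(Δω/dt) + ω₀×(Iω₀) = (0.1000, -0.1600, -0.2000)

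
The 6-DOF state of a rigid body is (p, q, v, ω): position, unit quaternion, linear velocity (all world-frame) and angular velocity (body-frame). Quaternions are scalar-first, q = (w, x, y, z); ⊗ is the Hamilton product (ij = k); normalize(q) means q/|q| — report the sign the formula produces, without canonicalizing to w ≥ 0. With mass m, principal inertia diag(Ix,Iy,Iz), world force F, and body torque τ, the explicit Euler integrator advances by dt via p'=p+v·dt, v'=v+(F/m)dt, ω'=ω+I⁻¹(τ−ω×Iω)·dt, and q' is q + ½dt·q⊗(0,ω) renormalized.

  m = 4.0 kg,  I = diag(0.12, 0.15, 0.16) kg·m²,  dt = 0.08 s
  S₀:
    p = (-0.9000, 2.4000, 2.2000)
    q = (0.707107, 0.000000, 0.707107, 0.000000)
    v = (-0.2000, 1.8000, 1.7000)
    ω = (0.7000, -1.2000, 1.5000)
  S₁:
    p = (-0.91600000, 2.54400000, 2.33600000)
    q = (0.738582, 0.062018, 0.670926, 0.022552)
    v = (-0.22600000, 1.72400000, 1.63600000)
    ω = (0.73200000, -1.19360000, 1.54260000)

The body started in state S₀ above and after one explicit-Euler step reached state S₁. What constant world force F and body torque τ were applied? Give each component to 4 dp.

F = (-1.3000, -3.8000, -3.2000)
τ = (0.0300, -0.0300, 0.0600)

Δv = v₁−v₀ = (-0.02600000, -0.07600000, -0.06400000)
F = m·Δv/dt = (-1.3000, -3.8000, -3.2000)
Δω = ω₁−ω₀ = (0.03200000, 0.00640000, 0.04260000)
gyro term ω₀×Iω₀ = (-0.0180, -0.0420, -0.0252)
applied torque τ = (0.0300, -0.0300, 0.0600)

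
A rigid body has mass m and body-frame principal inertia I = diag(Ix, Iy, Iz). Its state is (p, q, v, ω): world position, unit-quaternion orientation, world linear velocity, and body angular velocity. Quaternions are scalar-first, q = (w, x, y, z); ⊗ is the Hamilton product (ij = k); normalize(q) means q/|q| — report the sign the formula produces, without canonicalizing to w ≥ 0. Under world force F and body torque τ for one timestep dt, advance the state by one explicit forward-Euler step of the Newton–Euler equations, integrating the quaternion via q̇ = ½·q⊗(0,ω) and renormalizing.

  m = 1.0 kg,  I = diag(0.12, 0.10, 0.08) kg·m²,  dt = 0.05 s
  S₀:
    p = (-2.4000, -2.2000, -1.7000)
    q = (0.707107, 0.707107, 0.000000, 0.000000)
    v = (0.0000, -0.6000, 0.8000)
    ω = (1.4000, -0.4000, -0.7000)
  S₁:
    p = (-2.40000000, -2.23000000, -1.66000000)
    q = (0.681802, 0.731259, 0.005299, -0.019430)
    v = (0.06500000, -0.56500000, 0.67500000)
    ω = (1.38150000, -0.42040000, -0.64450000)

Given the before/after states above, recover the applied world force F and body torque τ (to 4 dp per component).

v₁ − v₀ = (0.06500000, 0.03500000, -0.12500000)
applied force F = (1.3000, 0.7000, -2.5000)
ω₁ − ω₀ = (-0.01850000, -0.02040000, 0.05550000)
precession coupling = (-0.0056, -0.0392, 0.0112)
I·α + gyro = (-0.0500, -0.0800, 0.1000)

F = (1.3000, 0.7000, -2.5000)
τ = (-0.0500, -0.0800, 0.1000)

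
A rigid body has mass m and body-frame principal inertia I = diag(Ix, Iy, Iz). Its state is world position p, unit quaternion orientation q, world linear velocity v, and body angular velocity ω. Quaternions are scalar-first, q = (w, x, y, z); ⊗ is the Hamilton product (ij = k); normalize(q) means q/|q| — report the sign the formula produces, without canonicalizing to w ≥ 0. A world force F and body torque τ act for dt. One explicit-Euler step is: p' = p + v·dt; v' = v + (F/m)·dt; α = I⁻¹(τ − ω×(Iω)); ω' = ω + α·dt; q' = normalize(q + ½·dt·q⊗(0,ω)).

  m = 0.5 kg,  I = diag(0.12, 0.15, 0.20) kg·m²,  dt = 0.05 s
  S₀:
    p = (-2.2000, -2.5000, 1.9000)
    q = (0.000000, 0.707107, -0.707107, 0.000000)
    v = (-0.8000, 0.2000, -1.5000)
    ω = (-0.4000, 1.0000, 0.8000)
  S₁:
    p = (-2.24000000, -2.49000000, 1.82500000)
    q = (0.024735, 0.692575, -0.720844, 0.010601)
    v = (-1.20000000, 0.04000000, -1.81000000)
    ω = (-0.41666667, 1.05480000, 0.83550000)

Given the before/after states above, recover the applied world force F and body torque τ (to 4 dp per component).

rate change Δω = (-0.01666667, 0.05480000, 0.03550000)
τ = I·(Δω/dt) + ω₀×(Iω₀) = (0.0000, 0.1900, 0.1300)
velocity change Δv = (-0.40000000, -0.16000000, -0.31000000)
F = m·Δv/dt = (-4.0000, -1.6000, -3.1000)

F = (-4.0000, -1.6000, -3.1000)
τ = (0.0000, 0.1900, 0.1300)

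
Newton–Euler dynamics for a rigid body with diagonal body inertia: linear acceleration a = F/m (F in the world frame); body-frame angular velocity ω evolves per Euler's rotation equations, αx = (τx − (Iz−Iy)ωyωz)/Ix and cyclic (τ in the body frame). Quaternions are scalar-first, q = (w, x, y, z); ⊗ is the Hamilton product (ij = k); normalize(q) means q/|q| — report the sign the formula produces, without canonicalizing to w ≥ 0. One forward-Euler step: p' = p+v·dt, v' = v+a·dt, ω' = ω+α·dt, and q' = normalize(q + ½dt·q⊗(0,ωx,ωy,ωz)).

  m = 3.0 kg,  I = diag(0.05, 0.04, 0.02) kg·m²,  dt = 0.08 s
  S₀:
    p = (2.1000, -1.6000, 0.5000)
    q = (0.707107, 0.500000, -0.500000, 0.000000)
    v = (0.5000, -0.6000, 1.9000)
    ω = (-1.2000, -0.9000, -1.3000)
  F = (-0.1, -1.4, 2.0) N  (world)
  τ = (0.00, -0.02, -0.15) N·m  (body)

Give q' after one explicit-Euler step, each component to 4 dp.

q' = (0.7109, 0.4905, -0.4979, -0.0785)

2q̇ = q⊗(0,ω) = (0.1500000, -0.1985284, 0.0136037, -1.9692391)
q + ½dt·q⊗(0,ω), renormalized = (0.7109, 0.4905, -0.4979, -0.0785)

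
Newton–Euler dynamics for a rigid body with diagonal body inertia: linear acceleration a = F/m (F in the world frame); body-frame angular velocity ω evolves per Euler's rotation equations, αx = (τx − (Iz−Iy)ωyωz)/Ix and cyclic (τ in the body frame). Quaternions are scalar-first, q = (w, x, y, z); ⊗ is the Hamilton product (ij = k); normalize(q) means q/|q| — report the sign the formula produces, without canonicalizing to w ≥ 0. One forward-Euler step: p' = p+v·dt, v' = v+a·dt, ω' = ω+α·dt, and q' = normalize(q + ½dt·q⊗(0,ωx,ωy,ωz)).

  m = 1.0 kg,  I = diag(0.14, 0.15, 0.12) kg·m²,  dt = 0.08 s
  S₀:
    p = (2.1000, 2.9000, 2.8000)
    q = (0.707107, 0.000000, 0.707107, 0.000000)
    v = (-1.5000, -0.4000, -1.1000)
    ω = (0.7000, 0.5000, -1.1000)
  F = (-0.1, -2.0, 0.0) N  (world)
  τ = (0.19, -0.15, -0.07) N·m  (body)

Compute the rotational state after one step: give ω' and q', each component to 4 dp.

ω' = (0.7991, 0.4282, -1.1490)
q' = (0.6919, -0.0113, 0.7201, -0.0508)

ω×(Iω) gyroscopic = (0.0165, -0.0154, 0.0035)
angular accel α = (1.2393, -0.8973, -0.6125)
ω' = ω + α·dt = (0.7991, 0.4282, -1.1490)
2q̇ = q⊗(0,ω) = (-0.3535535, -0.2828428, 0.3535535, -1.2727926)
q + ½dt·q⊗(0,ω), renormalized = (0.6919, -0.0113, 0.7201, -0.0508)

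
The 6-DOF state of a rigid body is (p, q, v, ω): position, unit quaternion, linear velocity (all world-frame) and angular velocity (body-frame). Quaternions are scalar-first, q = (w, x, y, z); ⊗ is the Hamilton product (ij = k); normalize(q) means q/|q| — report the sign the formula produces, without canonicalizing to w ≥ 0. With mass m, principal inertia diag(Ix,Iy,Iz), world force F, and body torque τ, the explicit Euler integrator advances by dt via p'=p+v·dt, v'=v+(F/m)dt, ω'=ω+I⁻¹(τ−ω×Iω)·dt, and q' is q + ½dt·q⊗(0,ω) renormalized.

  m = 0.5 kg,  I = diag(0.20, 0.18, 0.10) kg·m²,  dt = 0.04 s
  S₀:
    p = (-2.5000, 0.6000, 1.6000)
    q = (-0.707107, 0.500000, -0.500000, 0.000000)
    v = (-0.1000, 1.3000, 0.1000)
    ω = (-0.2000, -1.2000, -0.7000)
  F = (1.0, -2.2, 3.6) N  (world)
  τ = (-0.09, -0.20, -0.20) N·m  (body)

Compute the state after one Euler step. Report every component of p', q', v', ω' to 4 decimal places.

p' = (-2.5040, 0.6520, 1.6040)
q' = (-0.7168, 0.5096, -0.4758, -0.0041)
v' = (-0.0200, 1.1240, 0.3880)
ω' = (-0.2046, -1.2476, -0.7781)

linear accel F/m = (2.0000, -4.4000, 7.2000)
p + v·dt = (-2.5040, 0.6520, 1.6040)
new velocity v' = (-0.0200, 1.1240, 0.3880)
angular accel α = (-0.1140, -1.1889, -1.9520)
ω + α·dt = (-0.2046, -1.2476, -0.7781)
Hamilton product q⊗(0,ω) = (-0.5000000, 0.4914214, 1.1985284, -0.2050251)
q' = normalize(q + ½dt·q⊗(0,ω)) = (-0.7168, 0.5096, -0.4758, -0.0041)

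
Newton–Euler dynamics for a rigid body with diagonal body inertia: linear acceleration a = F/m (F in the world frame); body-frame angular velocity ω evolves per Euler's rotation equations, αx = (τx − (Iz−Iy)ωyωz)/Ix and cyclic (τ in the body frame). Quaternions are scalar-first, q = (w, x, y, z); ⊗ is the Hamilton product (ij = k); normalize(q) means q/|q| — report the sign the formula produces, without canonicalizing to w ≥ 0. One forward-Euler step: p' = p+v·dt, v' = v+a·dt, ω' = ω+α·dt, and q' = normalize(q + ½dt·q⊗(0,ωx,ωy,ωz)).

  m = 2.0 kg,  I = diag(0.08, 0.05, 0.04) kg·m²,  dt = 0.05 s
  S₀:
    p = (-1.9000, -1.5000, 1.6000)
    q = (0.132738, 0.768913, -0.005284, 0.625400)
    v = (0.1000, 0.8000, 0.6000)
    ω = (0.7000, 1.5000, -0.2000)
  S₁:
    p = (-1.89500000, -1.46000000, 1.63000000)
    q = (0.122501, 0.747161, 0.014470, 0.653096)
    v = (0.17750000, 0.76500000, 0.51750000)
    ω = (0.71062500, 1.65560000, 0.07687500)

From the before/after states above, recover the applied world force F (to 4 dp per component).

F = (3.1000, -1.4000, -3.3000)

v₁ − v₀ = (0.07750000, -0.03500000, -0.08250000)
applied force F = (3.1000, -1.4000, -3.3000)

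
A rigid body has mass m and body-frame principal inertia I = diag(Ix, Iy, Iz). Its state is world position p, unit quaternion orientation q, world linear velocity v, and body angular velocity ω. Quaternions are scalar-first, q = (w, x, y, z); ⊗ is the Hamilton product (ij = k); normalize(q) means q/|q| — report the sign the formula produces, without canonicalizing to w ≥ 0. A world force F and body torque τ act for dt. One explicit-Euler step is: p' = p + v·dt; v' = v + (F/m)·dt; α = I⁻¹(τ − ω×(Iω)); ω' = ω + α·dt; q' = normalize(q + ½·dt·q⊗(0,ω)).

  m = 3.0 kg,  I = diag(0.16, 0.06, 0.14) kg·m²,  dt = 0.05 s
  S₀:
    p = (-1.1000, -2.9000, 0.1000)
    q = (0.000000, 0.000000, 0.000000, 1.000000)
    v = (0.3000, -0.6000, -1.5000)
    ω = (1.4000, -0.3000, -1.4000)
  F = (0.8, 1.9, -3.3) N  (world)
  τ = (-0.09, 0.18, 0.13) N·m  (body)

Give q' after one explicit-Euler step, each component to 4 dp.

2q̇ = q⊗(0,ω) = (1.4000000, 0.3000000, 1.4000000, 0.0000000)
q' = normalize(q + ½dt·q⊗(0,ω)) = (0.0350, 0.0075, 0.0350, 0.9987)

q' = (0.0350, 0.0075, 0.0350, 0.9987)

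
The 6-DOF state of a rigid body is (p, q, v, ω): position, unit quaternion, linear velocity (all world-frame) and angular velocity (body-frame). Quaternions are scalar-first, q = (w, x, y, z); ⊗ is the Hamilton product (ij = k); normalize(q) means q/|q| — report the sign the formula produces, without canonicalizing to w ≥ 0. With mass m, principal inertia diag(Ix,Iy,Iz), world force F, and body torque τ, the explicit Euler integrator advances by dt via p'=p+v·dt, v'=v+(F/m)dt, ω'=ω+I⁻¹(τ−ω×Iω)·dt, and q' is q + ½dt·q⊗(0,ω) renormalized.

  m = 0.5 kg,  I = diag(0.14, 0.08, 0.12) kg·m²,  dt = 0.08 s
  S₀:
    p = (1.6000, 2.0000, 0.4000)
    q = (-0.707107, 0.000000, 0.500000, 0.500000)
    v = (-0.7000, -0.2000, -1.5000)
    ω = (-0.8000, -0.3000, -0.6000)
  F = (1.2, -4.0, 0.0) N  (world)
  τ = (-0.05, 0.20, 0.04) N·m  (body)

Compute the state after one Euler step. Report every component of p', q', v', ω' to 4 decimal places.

p' = (1.5440, 1.9840, 0.2800)
q' = (-0.6885, 0.0166, 0.4921, 0.5325)
v' = (-0.5080, -0.8400, -1.5000)
ω' = (-0.8327, -0.1096, -0.5637)

angular accel α = (-0.4086, 2.3800, 0.4533)
new body rate ω' = (-0.8327, -0.1096, -0.5637)
Hamilton product q⊗(0,ω) = (0.4500000, 0.4156856, -0.1878679, 0.8242642)
q + ½dt·q⊗(0,ω), renormalized = (-0.6885, 0.0166, 0.4921, 0.5325)
a = (2.4000, -8.0000, 0.0000)
p + v·dt = (1.5440, 1.9840, 0.2800)
v + (F/m)dt = (-0.5080, -0.8400, -1.5000)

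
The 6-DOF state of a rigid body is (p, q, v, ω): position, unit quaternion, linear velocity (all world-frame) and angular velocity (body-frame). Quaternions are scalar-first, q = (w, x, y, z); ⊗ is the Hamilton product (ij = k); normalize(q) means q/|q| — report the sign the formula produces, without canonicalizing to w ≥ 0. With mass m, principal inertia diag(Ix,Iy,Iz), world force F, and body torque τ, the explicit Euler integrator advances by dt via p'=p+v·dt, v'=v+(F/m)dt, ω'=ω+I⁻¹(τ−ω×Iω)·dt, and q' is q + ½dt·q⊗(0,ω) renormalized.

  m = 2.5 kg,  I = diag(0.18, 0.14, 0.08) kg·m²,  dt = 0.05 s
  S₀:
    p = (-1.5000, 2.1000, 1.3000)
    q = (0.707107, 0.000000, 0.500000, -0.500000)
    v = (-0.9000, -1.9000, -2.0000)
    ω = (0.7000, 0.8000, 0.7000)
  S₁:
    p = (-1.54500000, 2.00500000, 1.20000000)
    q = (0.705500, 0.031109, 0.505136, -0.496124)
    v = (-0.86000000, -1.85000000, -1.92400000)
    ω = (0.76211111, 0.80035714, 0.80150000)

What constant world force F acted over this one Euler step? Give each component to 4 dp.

Δv = v₁−v₀ = (0.04000000, 0.05000000, 0.07600000)
F = m·Δv/dt = (2.0000, 2.5000, 3.8000)

F = (2.0000, 2.5000, 3.8000)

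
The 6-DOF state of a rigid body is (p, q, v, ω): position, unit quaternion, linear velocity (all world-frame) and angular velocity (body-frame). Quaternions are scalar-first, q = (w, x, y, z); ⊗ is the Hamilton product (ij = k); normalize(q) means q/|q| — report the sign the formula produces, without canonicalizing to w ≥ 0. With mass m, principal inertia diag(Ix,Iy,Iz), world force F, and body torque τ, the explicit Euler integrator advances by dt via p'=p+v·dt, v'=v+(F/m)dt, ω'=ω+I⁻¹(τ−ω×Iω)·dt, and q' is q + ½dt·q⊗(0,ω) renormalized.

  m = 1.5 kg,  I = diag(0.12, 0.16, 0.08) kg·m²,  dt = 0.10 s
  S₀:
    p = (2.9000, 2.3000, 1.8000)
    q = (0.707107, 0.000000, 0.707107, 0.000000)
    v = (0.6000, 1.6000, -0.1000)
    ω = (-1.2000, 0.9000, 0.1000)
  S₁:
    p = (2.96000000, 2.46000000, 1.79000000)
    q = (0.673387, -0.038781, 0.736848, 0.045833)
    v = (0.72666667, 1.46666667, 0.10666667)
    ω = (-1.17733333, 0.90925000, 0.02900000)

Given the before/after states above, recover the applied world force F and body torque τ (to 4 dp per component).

F = (1.9000, -2.0000, 3.1000)
τ = (0.0200, 0.0100, -0.1000)

Δω = ω₁−ω₀ = (0.02266667, 0.00925000, -0.07100000)
gyro term ω₀×Iω₀ = (-0.0072, -0.0048, -0.0432)
applied torque τ = (0.0200, 0.0100, -0.1000)
velocity change Δv = (0.12666667, -0.13333333, 0.20666667)
F = m·Δv/dt = (1.9000, -2.0000, 3.1000)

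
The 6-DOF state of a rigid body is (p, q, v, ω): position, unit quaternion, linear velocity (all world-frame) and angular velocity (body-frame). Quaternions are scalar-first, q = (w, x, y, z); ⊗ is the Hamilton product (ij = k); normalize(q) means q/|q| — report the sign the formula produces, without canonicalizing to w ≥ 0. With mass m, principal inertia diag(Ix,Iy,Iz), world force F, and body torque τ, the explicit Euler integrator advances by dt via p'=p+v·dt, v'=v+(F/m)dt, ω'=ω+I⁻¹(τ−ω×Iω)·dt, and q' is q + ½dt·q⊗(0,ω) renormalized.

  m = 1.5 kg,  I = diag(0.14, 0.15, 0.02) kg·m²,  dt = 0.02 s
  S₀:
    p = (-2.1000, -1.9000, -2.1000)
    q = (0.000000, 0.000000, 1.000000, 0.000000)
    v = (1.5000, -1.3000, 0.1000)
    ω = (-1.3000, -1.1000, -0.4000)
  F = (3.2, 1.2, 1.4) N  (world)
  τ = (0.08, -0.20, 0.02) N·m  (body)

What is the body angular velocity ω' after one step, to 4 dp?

ω' = (-1.2804, -1.1350, -0.3943)

gyro term ω×Iω = (-0.0572, 0.0624, 0.0143)
α = I⁻¹(τ − ω×Iω) = (0.9800, -1.7493, 0.2850)
ω + α·dt = (-1.2804, -1.1350, -0.3943)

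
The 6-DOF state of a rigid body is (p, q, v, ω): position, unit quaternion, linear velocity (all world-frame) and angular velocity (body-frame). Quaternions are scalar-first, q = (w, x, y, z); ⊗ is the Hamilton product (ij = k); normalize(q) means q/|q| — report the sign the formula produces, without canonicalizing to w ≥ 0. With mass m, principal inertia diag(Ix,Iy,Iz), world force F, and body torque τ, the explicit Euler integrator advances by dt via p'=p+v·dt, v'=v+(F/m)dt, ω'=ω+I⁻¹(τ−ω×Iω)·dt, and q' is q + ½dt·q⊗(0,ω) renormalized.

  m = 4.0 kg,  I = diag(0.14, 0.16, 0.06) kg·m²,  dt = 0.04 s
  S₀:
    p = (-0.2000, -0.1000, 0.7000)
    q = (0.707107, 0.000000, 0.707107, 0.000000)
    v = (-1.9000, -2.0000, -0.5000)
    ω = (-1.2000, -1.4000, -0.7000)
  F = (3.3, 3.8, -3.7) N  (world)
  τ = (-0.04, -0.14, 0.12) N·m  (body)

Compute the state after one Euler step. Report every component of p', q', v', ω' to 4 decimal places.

a = F/m = (0.8250, 0.9500, -0.9250)
new position p' = (-0.2760, -0.1800, 0.6800)
v + (F/m)dt = (-1.8670, -1.9620, -0.5370)
(τ − ω×Iω)/I = (0.4143, -1.2950, 1.4400)
ω + α·dt = (-1.1834, -1.4518, -0.6424)
2q̇ = q⊗(0,ω) = (0.9899498, -1.3435033, -0.9899498, 0.3535535)
q' = normalize(q + ½dt·q⊗(0,ω)) = (0.7263, -0.0268, 0.6868, 0.0071)

p' = (-0.2760, -0.1800, 0.6800)
q' = (0.7263, -0.0268, 0.6868, 0.0071)
v' = (-1.8670, -1.9620, -0.5370)
ω' = (-1.1834, -1.4518, -0.6424)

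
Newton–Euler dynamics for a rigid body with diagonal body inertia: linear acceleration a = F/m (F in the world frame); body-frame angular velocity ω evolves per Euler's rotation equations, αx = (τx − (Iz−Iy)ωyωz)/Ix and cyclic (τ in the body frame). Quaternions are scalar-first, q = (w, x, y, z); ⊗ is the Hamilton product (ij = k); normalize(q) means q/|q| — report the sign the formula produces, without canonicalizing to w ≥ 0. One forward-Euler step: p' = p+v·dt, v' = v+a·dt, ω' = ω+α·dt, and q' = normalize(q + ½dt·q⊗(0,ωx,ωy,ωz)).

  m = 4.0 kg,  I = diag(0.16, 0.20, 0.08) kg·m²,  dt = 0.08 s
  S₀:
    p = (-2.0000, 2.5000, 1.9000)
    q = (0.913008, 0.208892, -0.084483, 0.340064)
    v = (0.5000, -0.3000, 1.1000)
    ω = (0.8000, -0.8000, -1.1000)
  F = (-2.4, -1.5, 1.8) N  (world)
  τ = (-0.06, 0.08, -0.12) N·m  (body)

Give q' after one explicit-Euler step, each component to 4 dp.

q⊗(0,ω) = (0.1393704, 1.0953889, -0.2285740, -1.1038360)
q' = normalize(q + ½dt·q⊗(0,ω)) = (0.9168, 0.2522, -0.0934, 0.2953)

q' = (0.9168, 0.2522, -0.0934, 0.2953)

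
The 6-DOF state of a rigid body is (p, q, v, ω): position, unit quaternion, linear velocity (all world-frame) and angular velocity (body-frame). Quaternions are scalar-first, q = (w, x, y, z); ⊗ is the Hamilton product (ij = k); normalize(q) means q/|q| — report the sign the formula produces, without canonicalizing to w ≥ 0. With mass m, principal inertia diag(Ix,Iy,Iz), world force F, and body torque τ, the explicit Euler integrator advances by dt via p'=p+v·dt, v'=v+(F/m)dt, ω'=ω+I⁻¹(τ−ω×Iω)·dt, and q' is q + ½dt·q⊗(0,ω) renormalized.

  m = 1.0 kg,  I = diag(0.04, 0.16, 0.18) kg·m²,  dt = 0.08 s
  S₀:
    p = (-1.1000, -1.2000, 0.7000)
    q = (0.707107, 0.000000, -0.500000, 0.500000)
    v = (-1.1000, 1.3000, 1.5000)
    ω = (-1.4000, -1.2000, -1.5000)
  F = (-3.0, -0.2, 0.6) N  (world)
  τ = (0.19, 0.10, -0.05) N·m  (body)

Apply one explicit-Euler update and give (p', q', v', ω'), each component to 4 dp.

linear accel F/m = (-3.0000, -0.2000, 0.6000)
new position p' = (-1.1880, -1.0960, 0.8200)
v' = v + a·dt = (-1.3400, 1.2840, 1.5480)
ω×(Iω) gyroscopic = (0.0360, -0.2940, 0.2016)
(τ − ω×Iω)/I = (3.8500, 2.4625, -1.3978)
new body rate ω' = (-1.0920, -1.0030, -1.6118)
2q̇ = q⊗(0,ω) = (0.1500000, 0.3600502, -1.5485284, -1.7606605)
updated quaternion q' = (0.7099, 0.0143, -0.5594, 0.4276)

p' = (-1.1880, -1.0960, 0.8200)
q' = (0.7099, 0.0143, -0.5594, 0.4276)
v' = (-1.3400, 1.2840, 1.5480)
ω' = (-1.0920, -1.0030, -1.6118)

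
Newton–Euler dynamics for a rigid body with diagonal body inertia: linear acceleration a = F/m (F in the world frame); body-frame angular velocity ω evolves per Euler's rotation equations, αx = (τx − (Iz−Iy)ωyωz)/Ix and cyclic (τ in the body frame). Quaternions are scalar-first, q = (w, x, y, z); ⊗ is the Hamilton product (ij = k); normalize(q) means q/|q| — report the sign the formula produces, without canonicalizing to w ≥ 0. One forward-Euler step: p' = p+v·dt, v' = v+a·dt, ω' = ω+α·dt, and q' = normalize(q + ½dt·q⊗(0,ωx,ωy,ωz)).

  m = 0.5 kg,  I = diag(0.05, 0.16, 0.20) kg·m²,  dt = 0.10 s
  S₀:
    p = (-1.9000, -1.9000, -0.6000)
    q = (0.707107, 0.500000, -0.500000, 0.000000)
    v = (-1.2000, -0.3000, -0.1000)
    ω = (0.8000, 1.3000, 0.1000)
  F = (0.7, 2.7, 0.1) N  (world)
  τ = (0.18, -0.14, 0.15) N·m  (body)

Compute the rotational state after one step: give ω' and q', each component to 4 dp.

gyro term ω×Iω = (0.0052, -0.0120, 0.1144)
α = I⁻¹(τ − ω×Iω) = (3.4960, -0.8000, 0.1780)
ω' = ω + α·dt = (1.1496, 1.2200, 0.1178)
q⊗(0,ω) = (0.2500000, 0.5156856, 0.8692391, 1.1207107)
q + ½dt·q⊗(0,ω), renormalized = (0.7175, 0.5243, -0.4552, 0.0559)

ω' = (1.1496, 1.2200, 0.1178)
q' = (0.7175, 0.5243, -0.4552, 0.0559)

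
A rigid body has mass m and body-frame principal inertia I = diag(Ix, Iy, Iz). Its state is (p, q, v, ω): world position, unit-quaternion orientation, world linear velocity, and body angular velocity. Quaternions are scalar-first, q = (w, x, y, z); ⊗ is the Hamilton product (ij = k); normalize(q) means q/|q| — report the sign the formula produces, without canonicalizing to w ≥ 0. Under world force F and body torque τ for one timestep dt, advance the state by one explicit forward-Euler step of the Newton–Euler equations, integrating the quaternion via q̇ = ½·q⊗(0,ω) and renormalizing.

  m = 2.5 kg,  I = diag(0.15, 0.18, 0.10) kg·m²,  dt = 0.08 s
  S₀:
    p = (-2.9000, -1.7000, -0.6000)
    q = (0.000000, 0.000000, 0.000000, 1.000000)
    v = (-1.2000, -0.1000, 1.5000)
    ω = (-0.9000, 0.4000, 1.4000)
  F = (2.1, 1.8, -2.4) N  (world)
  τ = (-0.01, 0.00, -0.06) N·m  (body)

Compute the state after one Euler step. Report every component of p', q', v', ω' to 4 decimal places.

a = (0.8400, 0.7200, -0.9600)
p' = p + v·dt = (-2.9960, -1.7080, -0.4800)
v' = v + a·dt = (-1.1328, -0.0424, 1.4232)
precession coupling ω×(Iω) = (-0.0448, -0.0630, -0.0108)
(τ − ω×Iω)/I = (0.2320, 0.3500, -0.4920)
ω + α·dt = (-0.8814, 0.4280, 1.3606)
Hamilton product q⊗(0,ω) = (-1.4000000, -0.4000000, -0.9000000, 0.0000000)
q + ½dt·q⊗(0,ω), renormalized = (-0.0559, -0.0160, -0.0359, 0.9977)

p' = (-2.9960, -1.7080, -0.4800)
q' = (-0.0559, -0.0160, -0.0359, 0.9977)
v' = (-1.1328, -0.0424, 1.4232)
ω' = (-0.8814, 0.4280, 1.3606)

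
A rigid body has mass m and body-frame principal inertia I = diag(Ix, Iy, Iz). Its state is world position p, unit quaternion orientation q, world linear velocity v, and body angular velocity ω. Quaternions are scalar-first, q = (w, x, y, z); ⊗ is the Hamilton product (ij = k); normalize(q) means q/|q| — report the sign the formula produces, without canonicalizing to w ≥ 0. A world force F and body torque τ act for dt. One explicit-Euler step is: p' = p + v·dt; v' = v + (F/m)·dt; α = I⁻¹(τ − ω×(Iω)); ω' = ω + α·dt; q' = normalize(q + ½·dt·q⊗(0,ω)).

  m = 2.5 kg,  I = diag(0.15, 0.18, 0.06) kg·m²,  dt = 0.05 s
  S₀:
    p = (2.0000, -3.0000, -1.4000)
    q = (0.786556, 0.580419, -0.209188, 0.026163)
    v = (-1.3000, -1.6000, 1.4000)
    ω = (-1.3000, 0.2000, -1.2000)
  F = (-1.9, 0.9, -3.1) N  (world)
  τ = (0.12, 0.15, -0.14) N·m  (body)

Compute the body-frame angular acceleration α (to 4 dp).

precession coupling ω×(Iω) = (0.0288, 0.1404, -0.0078)
α = I⁻¹(τ − ω×Iω) = (0.6080, 0.0533, -2.2033)

α = (0.6080, 0.0533, -2.2033)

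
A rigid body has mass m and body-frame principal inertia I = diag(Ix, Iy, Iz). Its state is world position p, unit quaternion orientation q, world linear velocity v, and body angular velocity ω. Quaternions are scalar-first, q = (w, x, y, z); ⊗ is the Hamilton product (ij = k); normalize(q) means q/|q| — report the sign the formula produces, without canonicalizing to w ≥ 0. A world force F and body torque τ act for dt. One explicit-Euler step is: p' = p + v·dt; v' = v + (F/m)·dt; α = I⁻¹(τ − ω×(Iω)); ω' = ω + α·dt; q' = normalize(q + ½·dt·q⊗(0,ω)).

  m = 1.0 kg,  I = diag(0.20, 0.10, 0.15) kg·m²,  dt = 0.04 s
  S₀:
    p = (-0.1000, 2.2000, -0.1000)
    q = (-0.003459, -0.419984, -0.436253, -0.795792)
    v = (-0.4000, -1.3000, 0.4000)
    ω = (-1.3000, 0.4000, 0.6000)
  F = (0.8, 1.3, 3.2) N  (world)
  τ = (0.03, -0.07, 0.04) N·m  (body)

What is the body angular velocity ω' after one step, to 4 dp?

(τ − ω×Iω)/I = (0.0900, -0.3100, -0.0800)
new body rate ω' = (-1.2964, 0.3876, 0.5968)

ω' = (-1.2964, 0.3876, 0.5968)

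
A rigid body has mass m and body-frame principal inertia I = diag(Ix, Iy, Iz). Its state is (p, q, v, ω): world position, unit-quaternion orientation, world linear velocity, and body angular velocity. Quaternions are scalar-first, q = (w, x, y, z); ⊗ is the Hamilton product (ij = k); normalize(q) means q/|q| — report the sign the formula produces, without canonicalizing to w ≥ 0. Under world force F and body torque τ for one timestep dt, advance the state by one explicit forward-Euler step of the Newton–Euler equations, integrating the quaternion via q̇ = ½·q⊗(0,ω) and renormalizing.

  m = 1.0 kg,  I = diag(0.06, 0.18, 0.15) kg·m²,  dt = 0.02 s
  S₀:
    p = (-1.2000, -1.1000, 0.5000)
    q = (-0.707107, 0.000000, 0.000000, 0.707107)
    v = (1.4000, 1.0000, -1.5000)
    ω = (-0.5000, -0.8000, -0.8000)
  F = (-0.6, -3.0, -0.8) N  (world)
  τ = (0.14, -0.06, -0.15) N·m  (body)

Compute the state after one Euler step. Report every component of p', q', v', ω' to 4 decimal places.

p' = (-1.1720, -1.0800, 0.4700)
q' = (-0.7014, 0.0092, 0.0021, 0.7127)
v' = (1.3880, 0.9400, -1.5160)
ω' = (-0.4469, -0.8027, -0.8264)

p + v·dt = (-1.1720, -1.0800, 0.4700)
new velocity v' = (1.3880, 0.9400, -1.5160)
precession coupling ω×(Iω) = (-0.0192, -0.0360, 0.0480)
α = I⁻¹(τ − ω×Iω) = (2.6533, -0.1333, -1.3200)
ω + α·dt = (-0.4469, -0.8027, -0.8264)
2q̇ = q⊗(0,ω) = (0.5656856, 0.9192391, 0.2121321, 0.5656856)
q' = normalize(q + ½dt·q⊗(0,ω)) = (-0.7014, 0.0092, 0.0021, 0.7127)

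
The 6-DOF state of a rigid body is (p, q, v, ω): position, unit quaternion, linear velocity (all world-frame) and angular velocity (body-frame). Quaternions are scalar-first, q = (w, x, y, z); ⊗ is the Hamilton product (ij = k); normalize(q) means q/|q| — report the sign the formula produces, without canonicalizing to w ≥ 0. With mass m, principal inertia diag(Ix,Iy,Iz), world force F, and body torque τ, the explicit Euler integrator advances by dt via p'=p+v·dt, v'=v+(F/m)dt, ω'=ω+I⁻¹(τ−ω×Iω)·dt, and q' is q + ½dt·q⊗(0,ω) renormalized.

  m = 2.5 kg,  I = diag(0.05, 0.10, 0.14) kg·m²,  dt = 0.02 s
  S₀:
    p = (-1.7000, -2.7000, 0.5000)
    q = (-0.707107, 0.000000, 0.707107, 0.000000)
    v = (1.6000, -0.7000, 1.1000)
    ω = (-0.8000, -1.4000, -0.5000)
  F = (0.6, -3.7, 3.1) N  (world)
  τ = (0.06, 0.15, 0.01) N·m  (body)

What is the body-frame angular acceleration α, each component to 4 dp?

ω×(Iω) gyroscopic = (0.0280, -0.0360, 0.0560)
(τ − ω×Iω)/I = (0.6400, 1.8600, -0.3286)

α = (0.6400, 1.8600, -0.3286)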